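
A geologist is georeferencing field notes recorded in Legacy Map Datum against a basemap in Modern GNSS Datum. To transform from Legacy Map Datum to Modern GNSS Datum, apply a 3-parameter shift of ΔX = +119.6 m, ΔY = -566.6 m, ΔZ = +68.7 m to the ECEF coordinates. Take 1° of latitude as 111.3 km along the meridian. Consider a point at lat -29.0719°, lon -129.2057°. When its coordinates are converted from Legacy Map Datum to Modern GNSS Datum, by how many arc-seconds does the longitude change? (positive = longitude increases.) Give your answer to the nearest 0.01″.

Δλ = 16.68″

sin φ = -0.485907, cos φ = 0.874011, sin λ = -0.774882, cos λ = -0.632106.
East component: ΔE = −sin λ·ΔX + cos λ·ΔY = −(-0.774882)(119.6) + (-0.632106)(-566.6) = 450.83 m.
1° of latitude spans 111300 m; at latitude φ, 1° of longitude spans that × cos φ = 97277.4 m, so Δλ = 450.83 / 97277.4 × 3600 = 16.684″.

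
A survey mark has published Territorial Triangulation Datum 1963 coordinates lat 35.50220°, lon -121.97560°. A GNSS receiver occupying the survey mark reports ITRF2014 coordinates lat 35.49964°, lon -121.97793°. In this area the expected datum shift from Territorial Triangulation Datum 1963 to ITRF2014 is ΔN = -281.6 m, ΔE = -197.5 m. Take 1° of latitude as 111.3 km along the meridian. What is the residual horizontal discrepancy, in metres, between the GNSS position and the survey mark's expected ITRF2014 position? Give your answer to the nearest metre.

Observed coordinate differences: Δφ = -0.00256°, Δλ = -0.00233°.
Converting to metres (1° lat = 111300 m, cos φ = 0.814093): observed ΔN = -284.9 m, observed ΔE = -211.1 m.
Subtracting the expected shift leaves a residual of -284.9 − (-281.6) = -3.3 m north and -211.1 − (-197.5) = -13.6 m east.
Residual distance = √((-3.3)² + (-13.6)²) = 14.0 m.

14 m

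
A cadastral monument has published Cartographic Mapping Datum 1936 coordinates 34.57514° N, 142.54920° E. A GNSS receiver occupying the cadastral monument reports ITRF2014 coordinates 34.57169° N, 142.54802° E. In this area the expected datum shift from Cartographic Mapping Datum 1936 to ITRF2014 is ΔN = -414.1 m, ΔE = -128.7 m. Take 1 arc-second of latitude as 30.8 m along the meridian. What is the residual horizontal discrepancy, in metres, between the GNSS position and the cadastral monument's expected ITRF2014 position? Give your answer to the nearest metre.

38 m

Observed coordinate differences: Δφ = -0.00345°, Δλ = -0.00118°.
Converting to metres (1° lat = 110880 m, cos φ = 0.823383): observed ΔN = -382.5 m, observed ΔE = -107.7 m.
Subtracting the expected shift leaves a residual of -382.5 − (-414.1) = 31.6 m north and -107.7 − (-128.7) = 21.0 m east.
Residual distance = √(31.6² + 21.0²) = 37.9 m.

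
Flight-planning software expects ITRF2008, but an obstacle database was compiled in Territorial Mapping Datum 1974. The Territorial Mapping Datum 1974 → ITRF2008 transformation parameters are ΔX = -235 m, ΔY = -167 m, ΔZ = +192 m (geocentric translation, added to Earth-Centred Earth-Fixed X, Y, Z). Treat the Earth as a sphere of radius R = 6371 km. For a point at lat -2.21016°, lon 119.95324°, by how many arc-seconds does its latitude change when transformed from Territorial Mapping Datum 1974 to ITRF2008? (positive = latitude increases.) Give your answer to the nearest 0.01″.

sin φ = -0.038565, cos φ = 0.999256, sin λ = 0.866433, cos λ = -0.499293.
North component: ΔN = −sin φ cos λ·ΔX − sin φ sin λ·ΔY + cos φ·ΔZ = −(-0.038565)(-0.499293)(-235) − (-0.038565)(0.866433)(-167) + (0.999256)(192) = 190.80 m.
1° of latitude spans πR/180 = 111195 m, so Δφ = 190.80 / 111195 × 3600 = 6.177″.

Δφ = 6.18″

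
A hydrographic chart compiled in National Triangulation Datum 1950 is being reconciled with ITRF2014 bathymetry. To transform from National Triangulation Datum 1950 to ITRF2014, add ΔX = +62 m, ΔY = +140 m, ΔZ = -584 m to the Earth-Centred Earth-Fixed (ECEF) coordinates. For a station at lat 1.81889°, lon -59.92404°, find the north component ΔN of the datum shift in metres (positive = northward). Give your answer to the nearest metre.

ΔN = -581 m

At φ = 1.81889°, λ = -59.92404°: sin φ = 0.031740, cos φ = 0.999496, sin λ = -0.865362, cos λ = 0.501148.
ΔN = −sin φ cos λ·ΔX − sin φ sin λ·ΔY + cos φ·ΔZ = −(0.031740)(0.501148)(62) − (0.031740)(-0.865362)(140) + (0.999496)(-584) = -580.85 m.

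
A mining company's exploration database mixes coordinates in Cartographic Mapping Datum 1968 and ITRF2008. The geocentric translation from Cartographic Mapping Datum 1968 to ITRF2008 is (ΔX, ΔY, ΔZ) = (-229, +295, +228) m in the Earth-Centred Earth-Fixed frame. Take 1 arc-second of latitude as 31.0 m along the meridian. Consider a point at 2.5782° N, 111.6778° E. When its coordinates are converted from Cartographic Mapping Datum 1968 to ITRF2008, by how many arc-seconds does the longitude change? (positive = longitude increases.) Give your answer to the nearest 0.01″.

Δλ = 3.35″

sin φ = 0.044983, cos φ = 0.998988, sin λ = 0.929276, cos λ = -0.369387.
East component: ΔE = −sin λ·ΔX + cos λ·ΔY = −(0.929276)(-229) + (-0.369387)(295) = 103.84 m.
1° of latitude spans 3600 × 31.00 = 111600 m; at latitude φ, 1° of longitude spans that × cos φ = 111487.0 m, so Δλ = 103.84 / 111487.0 × 3600 = 3.353″.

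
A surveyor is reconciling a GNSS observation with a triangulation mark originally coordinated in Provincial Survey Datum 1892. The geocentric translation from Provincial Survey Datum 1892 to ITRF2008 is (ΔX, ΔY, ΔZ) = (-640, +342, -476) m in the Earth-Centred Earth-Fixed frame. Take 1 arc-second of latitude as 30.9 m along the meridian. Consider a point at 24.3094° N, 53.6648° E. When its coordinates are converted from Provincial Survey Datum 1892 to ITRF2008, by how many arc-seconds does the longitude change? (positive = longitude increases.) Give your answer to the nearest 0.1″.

sin φ = 0.411664, cos φ = 0.911336, sin λ = 0.805564, cos λ = 0.592508.
East component: ΔE = −sin λ·ΔX + cos λ·ΔY = −(0.805564)(-640) + (0.592508)(342) = 718.20 m.
1° of latitude spans 3600 × 30.90 = 111240 m; at latitude φ, 1° of longitude spans that × cos φ = 101377.0 m, so Δλ = 718.20 / 101377.0 × 3600 = 25.504″.

Δλ = 25.5″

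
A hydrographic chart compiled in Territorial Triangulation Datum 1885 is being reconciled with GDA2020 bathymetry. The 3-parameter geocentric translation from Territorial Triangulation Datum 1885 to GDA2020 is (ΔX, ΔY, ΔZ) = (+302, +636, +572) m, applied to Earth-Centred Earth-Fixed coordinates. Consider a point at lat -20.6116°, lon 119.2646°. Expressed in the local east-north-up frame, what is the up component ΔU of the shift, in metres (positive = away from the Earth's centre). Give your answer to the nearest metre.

The local up (radial) axis is (cos φ cos λ, cos φ sin λ, sin φ), giving ΔU = -138.181 + 519.313 − 201.362 = 179.77 m.

ΔU = 180 m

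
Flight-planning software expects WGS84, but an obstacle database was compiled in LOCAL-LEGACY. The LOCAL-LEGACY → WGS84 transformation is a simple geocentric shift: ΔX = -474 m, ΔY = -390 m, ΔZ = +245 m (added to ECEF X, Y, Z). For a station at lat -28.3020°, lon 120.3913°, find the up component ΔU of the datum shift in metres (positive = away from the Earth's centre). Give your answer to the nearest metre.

The local up (radial) axis is (cos φ cos λ, cos φ sin λ, sin φ), giving ΔU = 211.133 − 296.196 − 116.159 = -201.22 m.

ΔU = -201 m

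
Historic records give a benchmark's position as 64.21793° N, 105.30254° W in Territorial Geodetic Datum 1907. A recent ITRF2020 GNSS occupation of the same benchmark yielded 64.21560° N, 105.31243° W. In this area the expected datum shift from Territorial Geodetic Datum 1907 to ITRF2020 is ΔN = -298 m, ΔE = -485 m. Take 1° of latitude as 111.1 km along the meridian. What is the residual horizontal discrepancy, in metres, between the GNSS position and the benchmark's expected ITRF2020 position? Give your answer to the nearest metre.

Observed coordinate differences: Δφ = -0.00233°, Δλ = -0.00989°.
Converting to metres (1° lat = 111100 m, cos φ = 0.434949): observed ΔN = -258.9 m, observed ΔE = -477.9 m.
Subtracting the expected shift leaves a residual of -258.9 − (-298) = 39.1 m north and -477.9 − (-485) = 7.1 m east.
Residual distance = √(39.1² + 7.1²) = 39.8 m.

40 m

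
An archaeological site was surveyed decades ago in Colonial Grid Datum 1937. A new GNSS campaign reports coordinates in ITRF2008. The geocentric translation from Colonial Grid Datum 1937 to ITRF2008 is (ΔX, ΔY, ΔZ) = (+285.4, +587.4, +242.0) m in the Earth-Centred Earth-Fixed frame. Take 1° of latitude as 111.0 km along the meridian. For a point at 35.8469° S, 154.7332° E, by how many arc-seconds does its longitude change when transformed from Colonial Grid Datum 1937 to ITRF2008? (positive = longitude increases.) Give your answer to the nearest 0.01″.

Δλ = -26.13″

sin φ = -0.585621, cos φ = 0.810585, sin λ = 0.426834, cos λ = -0.904330.
East component: ΔE = −sin λ·ΔX + cos λ·ΔY = −(0.426834)(285.4) + (-0.904330)(587.4) = -653.02 m.
1° of latitude spans 111000 m; at latitude φ, 1° of longitude spans that × cos φ = 89974.9 m, so Δλ = -653.02 / 89974.9 × 3600 = -26.128″.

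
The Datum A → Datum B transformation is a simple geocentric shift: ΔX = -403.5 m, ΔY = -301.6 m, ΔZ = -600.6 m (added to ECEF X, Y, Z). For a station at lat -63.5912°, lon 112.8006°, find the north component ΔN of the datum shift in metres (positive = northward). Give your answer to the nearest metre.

ΔN = -376 m

The local north axis is (−sin φ cos λ, −sin φ sin λ, cos φ), giving ΔN = 140.049 − 249.018 − 267.131 = -376.10 m.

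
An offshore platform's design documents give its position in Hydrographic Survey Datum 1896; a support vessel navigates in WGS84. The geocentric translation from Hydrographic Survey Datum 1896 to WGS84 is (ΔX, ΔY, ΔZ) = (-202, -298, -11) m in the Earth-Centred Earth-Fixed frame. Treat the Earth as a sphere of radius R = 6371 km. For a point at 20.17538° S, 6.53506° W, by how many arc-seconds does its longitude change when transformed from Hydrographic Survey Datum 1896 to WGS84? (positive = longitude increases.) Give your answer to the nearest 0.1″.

sin φ = -0.344895, cos φ = 0.938641, sin λ = -0.113811, cos λ = 0.993502.
East component: ΔE = −sin λ·ΔX + cos λ·ΔY = −(-0.113811)(-202) + (0.993502)(-298) = -319.05 m.
1° of latitude spans πR/180 = 111195 m; at latitude φ, 1° of longitude spans that × cos φ = 104372.2 m, so Δλ = -319.05 / 104372.2 × 3600 = -11.005″.

Δλ = -11.0″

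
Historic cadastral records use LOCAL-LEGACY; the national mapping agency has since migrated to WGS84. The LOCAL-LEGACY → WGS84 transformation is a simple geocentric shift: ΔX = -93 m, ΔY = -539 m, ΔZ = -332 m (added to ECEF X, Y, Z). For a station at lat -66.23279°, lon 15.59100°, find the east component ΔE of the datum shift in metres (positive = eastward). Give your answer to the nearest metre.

The local east axis at (φ, λ) is (−sin λ, cos λ, 0), so ΔE = −sin(15.59100°)·(-93) + cos(15.59100°)·(-539) = -494.17 m.

ΔE = -494 m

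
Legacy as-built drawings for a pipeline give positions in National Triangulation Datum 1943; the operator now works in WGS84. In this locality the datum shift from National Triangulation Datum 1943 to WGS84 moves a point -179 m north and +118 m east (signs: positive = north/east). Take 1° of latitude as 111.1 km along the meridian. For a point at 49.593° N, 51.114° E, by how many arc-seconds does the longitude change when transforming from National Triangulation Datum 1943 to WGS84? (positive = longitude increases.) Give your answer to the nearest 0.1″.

Δλ = 5.9″

At latitude 49.593°, cos φ = 0.648213.
1° of longitude at this latitude = 111.1 × cos φ = 72.02 km, so Δλ = 118.0 / 72016.5 = 0.0016385° = 5.899″.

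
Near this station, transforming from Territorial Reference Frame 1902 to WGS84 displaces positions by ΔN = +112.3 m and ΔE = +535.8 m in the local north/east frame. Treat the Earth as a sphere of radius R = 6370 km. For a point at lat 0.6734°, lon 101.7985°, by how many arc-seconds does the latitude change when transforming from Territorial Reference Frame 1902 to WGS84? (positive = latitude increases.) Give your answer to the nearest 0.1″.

On a sphere of radius R, 1 rad of latitude = R, so Δφ = ΔN / R = 112.3 / 6370000 = 1.7630e-05 rad = 3.636″.

Δφ = 3.6″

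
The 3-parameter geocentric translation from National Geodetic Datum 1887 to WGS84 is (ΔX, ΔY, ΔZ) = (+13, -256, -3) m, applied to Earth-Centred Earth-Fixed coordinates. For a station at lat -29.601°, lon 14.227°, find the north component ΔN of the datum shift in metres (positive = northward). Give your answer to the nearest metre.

ΔN = -27 m

The local north axis is (−sin φ cos λ, −sin φ sin λ, cos φ), giving ΔN = 6.224 − 31.078 − 2.608 = -27.46 m.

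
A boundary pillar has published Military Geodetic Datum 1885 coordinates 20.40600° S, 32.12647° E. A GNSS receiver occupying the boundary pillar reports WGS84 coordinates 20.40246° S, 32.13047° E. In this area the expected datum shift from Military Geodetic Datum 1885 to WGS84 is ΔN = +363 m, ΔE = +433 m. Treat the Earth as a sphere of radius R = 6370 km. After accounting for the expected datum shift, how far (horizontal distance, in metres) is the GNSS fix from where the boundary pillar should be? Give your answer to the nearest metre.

35 m

Observed coordinate differences: Δφ = +0.00354°, Δλ = +0.00400°.
Converting to metres (1° lat = 111177 m, cos φ = 0.937245): observed ΔN = 393.6 m, observed ΔE = 416.8 m.
Subtracting the expected shift leaves a residual of 393.6 − (363) = 30.6 m north and 416.8 − (433) = -16.2 m east.
Residual distance = √(30.6² + (-16.2)²) = 34.6 m.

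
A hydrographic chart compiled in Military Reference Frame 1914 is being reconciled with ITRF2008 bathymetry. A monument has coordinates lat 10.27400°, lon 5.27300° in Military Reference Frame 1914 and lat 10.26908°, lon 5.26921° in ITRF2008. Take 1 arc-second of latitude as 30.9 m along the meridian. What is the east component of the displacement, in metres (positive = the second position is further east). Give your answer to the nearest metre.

Δφ = 10.26908° − 10.27400° = -0.00492°; Δλ = 5.26921° − 5.27300° = -0.00379°.
1° of latitude = 3600 × 30.90 = 111240 m.
ΔN = Δφ × 111240 = -547.3 m; ΔE = Δλ × 111240 × cos(10.27400°) = -0.00379 × 111240 × 0.983966 = -414.8 m.

ΔE = -415 m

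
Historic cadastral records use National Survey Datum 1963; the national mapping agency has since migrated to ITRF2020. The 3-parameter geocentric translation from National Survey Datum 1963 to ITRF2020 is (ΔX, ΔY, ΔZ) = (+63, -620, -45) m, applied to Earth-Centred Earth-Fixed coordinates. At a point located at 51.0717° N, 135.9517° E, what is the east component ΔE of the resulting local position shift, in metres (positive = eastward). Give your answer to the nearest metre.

The local east axis at (φ, λ) is (−sin λ, cos λ, 0), so ΔE = −sin(135.9517°)·63 + cos(135.9517°)·(-620) = 401.83 m.

ΔE = 402 m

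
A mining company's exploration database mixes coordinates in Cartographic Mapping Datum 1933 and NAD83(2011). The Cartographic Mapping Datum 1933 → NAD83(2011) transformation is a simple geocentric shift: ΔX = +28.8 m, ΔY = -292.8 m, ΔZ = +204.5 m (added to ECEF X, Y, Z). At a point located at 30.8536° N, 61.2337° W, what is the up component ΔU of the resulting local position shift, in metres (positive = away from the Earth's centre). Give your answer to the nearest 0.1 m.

ΔU = 337.1 m

At φ = 30.8536°, λ = -61.2337°: sin φ = 0.512846, cos φ = 0.858481, sin λ = -0.876590, cos λ = 0.481238.
ΔU = cos φ cos λ·ΔX + cos φ sin λ·ΔY + sin φ·ΔZ = (0.858481)(0.481238)(28.8) + (0.858481)(-0.876590)(-292.8) + (0.512846)(204.5) = 337.12 m.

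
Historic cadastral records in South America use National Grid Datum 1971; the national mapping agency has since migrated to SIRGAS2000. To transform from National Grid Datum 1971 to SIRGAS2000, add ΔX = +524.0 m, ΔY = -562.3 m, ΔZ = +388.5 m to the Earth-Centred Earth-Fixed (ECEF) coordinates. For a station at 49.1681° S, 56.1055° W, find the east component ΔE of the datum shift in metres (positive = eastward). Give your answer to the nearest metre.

At φ = -49.1681°, λ = -56.1055°: sin φ = -0.756631, cos φ = 0.653842, sin λ = -0.830066, cos λ = 0.557665.
ΔE = −sin λ·ΔX + cos λ·ΔY = −(-0.830066)·(524.0) + (0.557665)·(-562.3) = 121.38 m.

ΔE = 121 m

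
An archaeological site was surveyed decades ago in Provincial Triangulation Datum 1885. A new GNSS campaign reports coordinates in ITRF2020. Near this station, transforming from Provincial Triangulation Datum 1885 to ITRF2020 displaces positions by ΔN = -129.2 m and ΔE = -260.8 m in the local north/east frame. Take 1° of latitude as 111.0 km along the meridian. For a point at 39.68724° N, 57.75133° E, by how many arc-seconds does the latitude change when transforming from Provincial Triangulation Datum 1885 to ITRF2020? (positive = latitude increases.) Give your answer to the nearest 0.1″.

Δφ = -4.2″

1° of latitude = 111.0 km, so Δφ = -129.2 / 111000 = -0.0011640° = -4.190″.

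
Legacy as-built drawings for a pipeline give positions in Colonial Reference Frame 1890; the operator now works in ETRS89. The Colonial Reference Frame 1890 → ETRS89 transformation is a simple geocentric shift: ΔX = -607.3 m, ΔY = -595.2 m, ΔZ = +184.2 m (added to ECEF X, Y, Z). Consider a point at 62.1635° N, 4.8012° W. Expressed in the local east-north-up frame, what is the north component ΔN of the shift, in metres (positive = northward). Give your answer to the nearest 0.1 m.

ΔN = 577.1 m

At φ = 62.1635°, λ = -4.8012°: sin φ = 0.884284, cos φ = 0.466950, sin λ = -0.083699, cos λ = 0.996491.
ΔN = −sin φ cos λ·ΔX − sin φ sin λ·ΔY + cos φ·ΔZ = −(0.884284)(0.996491)(-607.3) − (0.884284)(-0.083699)(-595.2) + (0.466950)(184.2) = 577.10 m.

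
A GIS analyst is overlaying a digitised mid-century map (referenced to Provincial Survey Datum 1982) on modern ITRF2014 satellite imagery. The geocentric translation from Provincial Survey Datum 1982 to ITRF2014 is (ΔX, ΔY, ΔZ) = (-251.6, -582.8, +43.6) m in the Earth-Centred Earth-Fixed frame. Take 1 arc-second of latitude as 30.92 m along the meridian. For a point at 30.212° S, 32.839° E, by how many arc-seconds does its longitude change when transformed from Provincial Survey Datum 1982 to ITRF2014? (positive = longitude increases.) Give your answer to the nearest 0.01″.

Δλ = -13.22″

sin φ = -0.503201, cos φ = 0.864169, sin λ = 0.542280, cos λ = 0.840198.
East component: ΔE = −sin λ·ΔX + cos λ·ΔY = −(0.542280)(-251.6) + (0.840198)(-582.8) = -353.23 m.
1° of latitude spans 3600 × 30.92 = 111312 m; at latitude φ, 1° of longitude spans that × cos φ = 96192.4 m, so Δλ = -353.23 / 96192.4 × 3600 = -13.220″.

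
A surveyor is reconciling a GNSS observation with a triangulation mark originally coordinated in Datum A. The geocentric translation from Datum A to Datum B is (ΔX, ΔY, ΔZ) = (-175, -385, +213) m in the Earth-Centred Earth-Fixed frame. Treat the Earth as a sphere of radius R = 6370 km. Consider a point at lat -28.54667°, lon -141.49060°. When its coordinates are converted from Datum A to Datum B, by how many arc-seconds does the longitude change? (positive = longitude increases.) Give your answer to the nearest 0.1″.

sin φ = -0.477874, cos φ = 0.878428, sin λ = -0.622643, cos λ = -0.782506.
East component: ΔE = −sin λ·ΔX + cos λ·ΔY = −(-0.622643)(-175) + (-0.782506)(-385) = 192.30 m.
1° of latitude spans πR/180 = 111177 m; at latitude φ, 1° of longitude spans that × cos φ = 97661.4 m, so Δλ = 192.30 / 97661.4 × 3600 = 7.089″.

Δλ = 7.1″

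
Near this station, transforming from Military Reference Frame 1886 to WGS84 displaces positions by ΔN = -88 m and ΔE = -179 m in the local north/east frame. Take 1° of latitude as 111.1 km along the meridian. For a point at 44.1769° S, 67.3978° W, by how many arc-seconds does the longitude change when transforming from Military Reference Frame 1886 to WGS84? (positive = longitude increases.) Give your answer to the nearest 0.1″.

Δλ = -8.1″

At latitude -44.1769°, cos φ = 0.717192.
1° of longitude at this latitude = 111.1 × cos φ = 79.68 km, so Δλ = -179.0 / 79680.0 = -0.0022465° = -8.087″.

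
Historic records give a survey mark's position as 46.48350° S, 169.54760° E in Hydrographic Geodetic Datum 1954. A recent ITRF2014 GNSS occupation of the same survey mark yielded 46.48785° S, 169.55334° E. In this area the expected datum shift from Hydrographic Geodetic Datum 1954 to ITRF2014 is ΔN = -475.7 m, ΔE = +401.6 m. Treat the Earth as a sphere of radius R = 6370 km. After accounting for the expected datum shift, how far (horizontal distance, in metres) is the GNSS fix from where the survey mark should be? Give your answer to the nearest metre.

Observed coordinate differences: Δφ = -0.00435°, Δλ = +0.00574°.
Converting to metres (1° lat = 111177 m, cos φ = 0.688563): observed ΔN = -483.6 m, observed ΔE = 439.4 m.
Subtracting the expected shift leaves a residual of -483.6 − (-475.7) = -7.9 m north and 439.4 − (401.6) = 37.8 m east.
Residual distance = √((-7.9)² + 37.8²) = 38.6 m.

39 m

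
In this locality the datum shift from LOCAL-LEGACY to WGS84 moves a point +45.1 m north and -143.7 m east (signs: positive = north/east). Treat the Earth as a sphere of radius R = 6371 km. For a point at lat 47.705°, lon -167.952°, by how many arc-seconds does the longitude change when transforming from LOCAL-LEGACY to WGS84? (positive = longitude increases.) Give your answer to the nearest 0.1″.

At latitude 47.705°, cos φ = 0.672948.
One radian of longitude at latitude φ spans R cos φ, so Δλ = ΔE / (R cos φ) = -143.7 / (6371000 × 0.672948) = -3.3517e-05 rad = -6.913″.

Δλ = -6.9″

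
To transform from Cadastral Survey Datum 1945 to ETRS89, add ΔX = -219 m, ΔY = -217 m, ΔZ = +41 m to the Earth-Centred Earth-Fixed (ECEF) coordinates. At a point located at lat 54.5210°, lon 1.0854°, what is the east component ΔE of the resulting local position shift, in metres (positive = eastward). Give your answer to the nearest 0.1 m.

ΔE = -212.8 m

The local east axis at (φ, λ) is (−sin λ, cos λ, 0), so ΔE = −sin(1.0854°)·(-219) + cos(1.0854°)·(-217) = -212.81 m.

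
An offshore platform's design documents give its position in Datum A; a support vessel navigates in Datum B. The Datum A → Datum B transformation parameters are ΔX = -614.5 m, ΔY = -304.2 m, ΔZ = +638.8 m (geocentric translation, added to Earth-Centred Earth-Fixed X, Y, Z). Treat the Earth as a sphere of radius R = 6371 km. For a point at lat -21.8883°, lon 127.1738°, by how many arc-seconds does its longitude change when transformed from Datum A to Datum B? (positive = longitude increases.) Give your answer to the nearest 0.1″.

Δλ = 23.5″

sin φ = -0.372798, cos φ = 0.927912, sin λ = 0.796806, cos λ = -0.604235.
East component: ΔE = −sin λ·ΔX + cos λ·ΔY = −(0.796806)(-614.5) + (-0.604235)(-304.2) = 673.45 m.
1° of latitude spans πR/180 = 111195 m; at latitude φ, 1° of longitude spans that × cos φ = 103179.2 m, so Δλ = 673.45 / 103179.2 × 3600 = 23.497″.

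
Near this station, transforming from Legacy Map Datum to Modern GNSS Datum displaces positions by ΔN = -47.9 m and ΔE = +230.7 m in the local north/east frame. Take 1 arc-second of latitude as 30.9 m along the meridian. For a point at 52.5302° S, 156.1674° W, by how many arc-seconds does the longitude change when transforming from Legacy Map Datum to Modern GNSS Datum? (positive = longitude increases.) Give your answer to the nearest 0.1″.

At latitude -52.5302°, cos φ = 0.608343.
1″ of longitude at this latitude = 30.90 × cos φ = 18.7978 m, so Δλ = 230.7 / 18.7978 = 12.273″.

Δλ = 12.3″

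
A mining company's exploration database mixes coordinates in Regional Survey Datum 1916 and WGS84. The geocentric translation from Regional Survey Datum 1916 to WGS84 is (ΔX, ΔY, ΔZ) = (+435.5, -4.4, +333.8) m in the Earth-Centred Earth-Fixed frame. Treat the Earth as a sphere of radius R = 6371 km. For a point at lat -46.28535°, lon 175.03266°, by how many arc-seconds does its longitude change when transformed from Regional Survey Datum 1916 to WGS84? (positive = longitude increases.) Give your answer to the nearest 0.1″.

sin φ = -0.722790, cos φ = 0.691067, sin λ = 0.086588, cos λ = -0.996244.
East component: ΔE = −sin λ·ΔX + cos λ·ΔY = −(0.086588)(435.5) + (-0.996244)(-4.4) = -33.33 m.
1° of latitude spans πR/180 = 111195 m; at latitude φ, 1° of longitude spans that × cos φ = 76843.2 m, so Δλ = -33.33 / 76843.2 × 3600 = -1.561″.

Δλ = -1.6″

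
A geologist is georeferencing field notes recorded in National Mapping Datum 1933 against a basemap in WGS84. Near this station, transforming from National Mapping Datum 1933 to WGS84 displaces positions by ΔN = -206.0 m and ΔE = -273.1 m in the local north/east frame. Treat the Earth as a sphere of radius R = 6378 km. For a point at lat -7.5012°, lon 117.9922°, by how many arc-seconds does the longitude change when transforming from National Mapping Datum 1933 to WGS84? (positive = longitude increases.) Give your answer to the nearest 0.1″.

At latitude -7.5012°, cos φ = 0.991442.
One radian of longitude at latitude φ spans R cos φ, so Δλ = ΔE / (R cos φ) = -273.1 / (6378000 × 0.991442) = -4.3189e-05 rad = -8.908″.

Δλ = -8.9″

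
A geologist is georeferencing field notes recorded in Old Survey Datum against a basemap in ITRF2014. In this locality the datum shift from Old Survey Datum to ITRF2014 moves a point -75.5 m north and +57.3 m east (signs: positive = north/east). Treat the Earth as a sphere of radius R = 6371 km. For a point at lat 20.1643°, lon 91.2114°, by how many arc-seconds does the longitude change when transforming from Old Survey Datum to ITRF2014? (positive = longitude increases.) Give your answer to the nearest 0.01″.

Δλ = 1.98″

At latitude 20.1643°, cos φ = 0.938708.
One radian of longitude at latitude φ spans R cos φ, so Δλ = ΔE / (R cos φ) = 57.3 / (6371000 × 0.938708) = 9.5811e-06 rad = 1.976″.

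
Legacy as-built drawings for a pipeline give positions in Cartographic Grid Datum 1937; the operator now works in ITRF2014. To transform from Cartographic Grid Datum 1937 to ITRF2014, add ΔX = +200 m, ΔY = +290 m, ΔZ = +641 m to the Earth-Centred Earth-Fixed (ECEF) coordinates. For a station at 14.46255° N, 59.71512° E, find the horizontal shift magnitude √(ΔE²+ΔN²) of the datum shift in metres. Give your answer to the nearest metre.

At φ = 14.46255°, λ = 59.71512°: sin φ = 0.249747, cos φ = 0.968311, sin λ = 0.863529, cos λ = 0.504300.
ΔE = −sin λ·ΔX + cos λ·ΔY = −(0.863529)·(200) + (0.504300)·(290) = -26.46 m.
ΔN = −sin φ cos λ·ΔX − sin φ sin λ·ΔY + cos φ·ΔZ = −(0.249747)(0.504300)(200) − (0.249747)(0.863529)(290) + (0.968311)(641) = 532.96 m.
Horizontal magnitude = √(ΔE² + ΔN²) = √((-26.46)² + 532.96²) = 533.61 m.

534 m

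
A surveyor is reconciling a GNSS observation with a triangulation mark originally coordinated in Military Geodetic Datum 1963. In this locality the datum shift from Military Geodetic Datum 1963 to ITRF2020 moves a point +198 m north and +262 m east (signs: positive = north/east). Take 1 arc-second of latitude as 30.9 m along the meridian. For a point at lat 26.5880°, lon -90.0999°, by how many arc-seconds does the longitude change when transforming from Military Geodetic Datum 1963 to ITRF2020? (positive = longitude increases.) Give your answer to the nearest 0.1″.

At latitude 26.5880°, cos φ = 0.894248.
1″ of longitude at this latitude = 30.90 × cos φ = 27.6323 m, so Δλ = 262.0 / 27.6323 = 9.482″.

Δλ = 9.5″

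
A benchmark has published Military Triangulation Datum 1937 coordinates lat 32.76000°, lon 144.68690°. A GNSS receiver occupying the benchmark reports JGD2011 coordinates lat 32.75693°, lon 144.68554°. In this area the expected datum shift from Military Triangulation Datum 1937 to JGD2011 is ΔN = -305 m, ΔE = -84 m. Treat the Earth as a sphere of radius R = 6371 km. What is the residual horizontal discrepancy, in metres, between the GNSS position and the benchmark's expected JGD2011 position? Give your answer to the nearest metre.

56 m

Observed coordinate differences: Δφ = -0.00307°, Δλ = -0.00136°.
Converting to metres (1° lat = 111195 m, cos φ = 0.840945): observed ΔN = -341.4 m, observed ΔE = -127.2 m.
Subtracting the expected shift leaves a residual of -341.4 − (-305) = -36.4 m north and -127.2 − (-84) = -43.2 m east.
Residual distance = √((-36.4)² + (-43.2)²) = 56.4 m.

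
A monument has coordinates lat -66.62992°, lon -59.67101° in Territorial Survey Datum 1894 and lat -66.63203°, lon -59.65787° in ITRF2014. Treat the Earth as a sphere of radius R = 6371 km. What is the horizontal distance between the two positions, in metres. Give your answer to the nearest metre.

625 m

Δφ = -66.63203° − -66.62992° = -0.00211°; Δλ = -59.65787° − -59.67101° = +0.01314°.
1° along a meridian = πR/180 = 111195 m.
ΔN = Δφ × 111195 = -234.6 m; ΔE = Δλ × 111195 × cos(-66.62992°) = +0.01314 × 111195 × 0.396669 = 579.6 m.
Distance = √(ΔE² + ΔN²) = √(579.6² + (-234.6)²) = 625.3 m.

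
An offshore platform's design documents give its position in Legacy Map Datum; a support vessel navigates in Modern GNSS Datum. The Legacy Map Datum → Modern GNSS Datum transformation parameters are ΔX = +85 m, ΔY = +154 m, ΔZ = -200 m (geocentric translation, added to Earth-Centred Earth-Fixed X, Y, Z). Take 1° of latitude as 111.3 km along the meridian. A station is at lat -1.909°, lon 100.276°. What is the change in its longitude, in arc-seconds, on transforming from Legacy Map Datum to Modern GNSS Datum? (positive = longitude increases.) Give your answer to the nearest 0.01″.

Δλ = -3.60″

sin φ = -0.033312, cos φ = 0.999445, sin λ = 0.983960, cos λ = -0.178390.
East component: ΔE = −sin λ·ΔX + cos λ·ΔY = −(0.983960)(85) + (-0.178390)(154) = -111.11 m.
1° of latitude spans 111300 m; at latitude φ, 1° of longitude spans that × cos φ = 111238.2 m, so Δλ = -111.11 / 111238.2 × 3600 = -3.596″.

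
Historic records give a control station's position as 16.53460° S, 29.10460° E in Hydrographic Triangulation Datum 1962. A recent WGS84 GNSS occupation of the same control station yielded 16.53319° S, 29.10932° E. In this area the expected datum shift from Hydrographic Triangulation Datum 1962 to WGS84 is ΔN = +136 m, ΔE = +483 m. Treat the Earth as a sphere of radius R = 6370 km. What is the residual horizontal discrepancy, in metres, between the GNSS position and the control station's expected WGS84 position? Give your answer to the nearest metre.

Observed coordinate differences: Δφ = +0.00141°, Δλ = +0.00472°.
Converting to metres (1° lat = 111177 m, cos φ = 0.958648): observed ΔN = 156.8 m, observed ΔE = 503.1 m.
Subtracting the expected shift leaves a residual of 156.8 − (136) = 20.8 m north and 503.1 − (483) = 20.1 m east.
Residual distance = √(20.8² + 20.1²) = 28.9 m.

29 m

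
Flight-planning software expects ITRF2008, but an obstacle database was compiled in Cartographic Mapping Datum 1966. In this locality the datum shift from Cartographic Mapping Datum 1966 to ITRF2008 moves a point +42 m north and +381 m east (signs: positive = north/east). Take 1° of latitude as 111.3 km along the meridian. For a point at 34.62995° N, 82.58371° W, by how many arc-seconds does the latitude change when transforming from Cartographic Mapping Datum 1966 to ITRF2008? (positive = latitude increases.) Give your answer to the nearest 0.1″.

Δφ = 1.4″

1° of latitude = 111.3 km, so Δφ = 42.0 / 111300 = 0.0003774° = 1.358″.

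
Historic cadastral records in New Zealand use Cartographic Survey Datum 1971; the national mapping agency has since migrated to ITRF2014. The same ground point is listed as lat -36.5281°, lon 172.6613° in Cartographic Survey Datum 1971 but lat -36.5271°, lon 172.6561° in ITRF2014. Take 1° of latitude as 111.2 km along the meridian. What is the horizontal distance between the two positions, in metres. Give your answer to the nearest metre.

478 m

Δφ = -36.5271° − -36.5281° = +0.0010°; Δλ = 172.6561° − 172.6613° = -0.0052°.
ΔN = Δφ × 111200 = 111.2 m; ΔE = Δλ × 111200 × cos(-36.5281°) = -0.0052 × 111200 × 0.803565 = -464.7 m.
Distance = √(ΔE² + ΔN²) = √((-464.7)² + 111.2²) = 477.8 m.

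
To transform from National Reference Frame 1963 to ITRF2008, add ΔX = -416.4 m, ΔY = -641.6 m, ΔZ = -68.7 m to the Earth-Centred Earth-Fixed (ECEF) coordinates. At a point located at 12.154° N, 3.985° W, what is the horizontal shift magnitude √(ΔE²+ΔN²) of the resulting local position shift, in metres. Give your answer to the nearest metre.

669 m

The local east axis at (φ, λ) is (−sin λ, cos λ, 0), so ΔE = −sin(-3.985°)·(-416.4) + cos(-3.985°)·(-641.6) = -668.99 m.
The local north axis is (−sin φ cos λ, −sin φ sin λ, cos φ), giving ΔN = 87.457 − 9.388 − 67.160 = 10.91 m.
Horizontal magnitude = √(ΔE² + ΔN²) = √((-668.99)² + 10.91²) = 669.08 m.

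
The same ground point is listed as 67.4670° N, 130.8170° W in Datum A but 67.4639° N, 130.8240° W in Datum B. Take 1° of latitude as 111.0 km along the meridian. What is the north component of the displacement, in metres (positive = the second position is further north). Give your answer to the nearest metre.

ΔN = -344 m

Δφ = 67.4639° − 67.4670° = -0.0031°; Δλ = -130.8240° − -130.8170° = -0.0070°.
ΔN = Δφ × 111000 = -344.1 m; ΔE = Δλ × 111000 × cos(67.4670°) = -0.0070 × 111000 × 0.383215 = -297.8 m.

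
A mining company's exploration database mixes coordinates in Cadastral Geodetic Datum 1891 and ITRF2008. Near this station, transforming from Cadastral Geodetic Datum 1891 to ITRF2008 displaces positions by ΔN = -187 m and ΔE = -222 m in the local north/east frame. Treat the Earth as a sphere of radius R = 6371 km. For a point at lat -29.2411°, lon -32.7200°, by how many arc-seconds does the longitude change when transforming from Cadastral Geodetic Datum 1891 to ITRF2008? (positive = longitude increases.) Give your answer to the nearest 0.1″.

Δλ = -8.2″

At latitude -29.2411°, cos φ = 0.872572.
One radian of longitude at latitude φ spans R cos φ, so Δλ = ΔE / (R cos φ) = -222.0 / (6371000 × 0.872572) = -3.9934e-05 rad = -8.237″.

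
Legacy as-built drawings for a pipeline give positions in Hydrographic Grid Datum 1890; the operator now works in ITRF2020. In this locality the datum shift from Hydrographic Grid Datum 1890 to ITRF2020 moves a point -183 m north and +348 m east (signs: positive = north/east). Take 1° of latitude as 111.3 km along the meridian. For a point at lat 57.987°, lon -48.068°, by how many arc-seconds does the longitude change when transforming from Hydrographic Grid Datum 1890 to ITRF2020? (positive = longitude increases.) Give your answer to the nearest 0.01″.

Δλ = 21.23″

At latitude 57.987°, cos φ = 0.530112.
1° of longitude at this latitude = 111.3 × cos φ = 59.00 km, so Δλ = 348.0 / 59001.4 = 0.0058982° = 21.233″.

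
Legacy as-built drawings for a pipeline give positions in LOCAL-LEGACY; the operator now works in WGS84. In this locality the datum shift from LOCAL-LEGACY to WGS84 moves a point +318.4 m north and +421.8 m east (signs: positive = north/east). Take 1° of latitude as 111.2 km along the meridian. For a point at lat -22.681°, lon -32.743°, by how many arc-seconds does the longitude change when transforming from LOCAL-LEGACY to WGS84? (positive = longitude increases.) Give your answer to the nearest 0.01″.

Δλ = 14.80″

At latitude -22.681°, cos φ = 0.922666.
1° of longitude at this latitude = 111.2 × cos φ = 102.60 km, so Δλ = 421.8 / 102600.5 = 0.0041111° = 14.800″.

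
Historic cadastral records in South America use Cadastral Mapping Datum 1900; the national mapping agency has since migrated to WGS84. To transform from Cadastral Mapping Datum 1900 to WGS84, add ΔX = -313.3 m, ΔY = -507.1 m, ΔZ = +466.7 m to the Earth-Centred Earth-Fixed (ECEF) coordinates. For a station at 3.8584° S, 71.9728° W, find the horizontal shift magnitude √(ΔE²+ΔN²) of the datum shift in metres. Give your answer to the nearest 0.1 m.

669.7 m

The local east axis at (φ, λ) is (−sin λ, cos λ, 0), so ΔE = −sin(-71.9728°)·(-313.3) + cos(-71.9728°)·(-507.1) = -454.85 m.
The local north axis is (−sin φ cos λ, −sin φ sin λ, cos φ), giving ΔN = -6.524 + 32.448 + 465.642 = 491.57 m.
Horizontal magnitude = √(ΔE² + ΔN²) = √((-454.85)² + 491.57²) = 669.72 m.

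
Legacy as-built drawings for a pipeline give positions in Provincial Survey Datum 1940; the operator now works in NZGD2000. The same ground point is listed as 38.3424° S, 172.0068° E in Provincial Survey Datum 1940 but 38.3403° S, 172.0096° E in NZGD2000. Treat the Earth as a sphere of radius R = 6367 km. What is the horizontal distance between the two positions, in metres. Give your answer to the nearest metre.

Δφ = -38.3403° − -38.3424° = +0.0021°; Δλ = 172.0096° − 172.0068° = +0.0028°.
1° along a meridian = πR/180 = 111125 m.
ΔN = Δφ × 111125 = 233.4 m; ΔE = Δλ × 111125 × cos(-38.3424°) = +0.0028 × 111125 × 0.784318 = 244.0 m.
Distance = √(ΔE² + ΔN²) = √(244.0² + 233.4²) = 337.7 m.

338 m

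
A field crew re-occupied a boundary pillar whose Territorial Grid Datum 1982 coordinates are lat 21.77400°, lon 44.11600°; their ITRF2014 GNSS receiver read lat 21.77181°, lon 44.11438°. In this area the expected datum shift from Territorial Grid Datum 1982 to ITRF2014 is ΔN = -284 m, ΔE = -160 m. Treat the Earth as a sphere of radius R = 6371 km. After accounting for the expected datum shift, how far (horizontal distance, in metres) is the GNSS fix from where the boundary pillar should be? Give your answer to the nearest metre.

41 m

Observed coordinate differences: Δφ = -0.00219°, Δλ = -0.00162°.
Converting to metres (1° lat = 111195 m, cos φ = 0.928654): observed ΔN = -243.5 m, observed ΔE = -167.3 m.
Subtracting the expected shift leaves a residual of -243.5 − (-284) = 40.5 m north and -167.3 − (-160) = -7.3 m east.
Residual distance = √(40.5² + (-7.3)²) = 41.1 m.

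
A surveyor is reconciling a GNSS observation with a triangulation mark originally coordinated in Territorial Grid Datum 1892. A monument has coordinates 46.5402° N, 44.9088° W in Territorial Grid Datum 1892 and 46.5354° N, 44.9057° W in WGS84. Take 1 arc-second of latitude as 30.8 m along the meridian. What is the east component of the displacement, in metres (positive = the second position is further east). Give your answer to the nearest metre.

ΔE = 236 m

Δφ = 46.5354° − 46.5402° = -0.0048°; Δλ = -44.9057° − -44.9088° = +0.0031°.
1° of latitude = 3600 × 30.80 = 110880 m.
ΔN = Δφ × 110880 = -532.2 m; ΔE = Δλ × 110880 × cos(46.5402°) = +0.0031 × 110880 × 0.687845 = 236.4 m.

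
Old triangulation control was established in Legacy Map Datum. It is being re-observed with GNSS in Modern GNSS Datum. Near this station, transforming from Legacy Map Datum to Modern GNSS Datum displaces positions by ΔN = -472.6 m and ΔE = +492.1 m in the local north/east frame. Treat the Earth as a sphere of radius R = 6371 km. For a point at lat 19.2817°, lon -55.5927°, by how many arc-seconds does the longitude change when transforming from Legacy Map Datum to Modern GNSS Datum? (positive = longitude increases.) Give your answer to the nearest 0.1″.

At latitude 19.2817°, cos φ = 0.943906.
One radian of longitude at latitude φ spans R cos φ, so Δλ = ΔE / (R cos φ) = 492.1 / (6371000 × 0.943906) = 8.1831e-05 rad = 16.879″.

Δλ = 16.9″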